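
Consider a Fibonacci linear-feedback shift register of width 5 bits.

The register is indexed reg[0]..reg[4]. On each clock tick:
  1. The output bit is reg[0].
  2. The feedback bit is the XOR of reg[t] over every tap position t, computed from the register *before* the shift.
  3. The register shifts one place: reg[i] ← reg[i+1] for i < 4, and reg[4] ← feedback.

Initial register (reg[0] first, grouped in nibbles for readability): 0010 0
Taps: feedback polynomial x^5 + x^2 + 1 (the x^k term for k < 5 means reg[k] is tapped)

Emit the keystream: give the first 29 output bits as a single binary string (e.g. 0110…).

00100101100111110001101110101

step | reg (before) | out | fb
   0 | 00100 | 0 | 1
   1 | 01001 | 0 | 0
   2 | 10010 | 1 | 1
   3 | 00101 | 0 | 1
   4 | 01011 | 0 | 0
   5 | 10110 | 1 | 0
   6 | 01100 | 0 | 1
   7 | 11001 | 1 | 1
   8 | 10011 | 1 | 1
   9 | 00111 | 0 | 1
  10 | 01111 | 0 | 1
  11 | 11111 | 1 | 0
  12 | 11110 | 1 | 0
  13 | 11100 | 1 | 0
  14 | 11000 | 1 | 1
  15 | 10001 | 1 | 1
  16 | 00011 | 0 | 0
  17 | 00110 | 0 | 1
  18 | 01101 | 0 | 1
  19 | 11011 | 1 | 1
  20 | 10111 | 1 | 0
  21 | 01110 | 0 | 1
  22 | 11101 | 1 | 0
  23 | 11010 | 1 | 1
  24 | 10101 | 1 | 0
  25 | 01010 | 0 | 0
  26 | 10100 | 1 | 0
  27 | 01000 | 0 | 0
  28 | 10000 | 1 | 1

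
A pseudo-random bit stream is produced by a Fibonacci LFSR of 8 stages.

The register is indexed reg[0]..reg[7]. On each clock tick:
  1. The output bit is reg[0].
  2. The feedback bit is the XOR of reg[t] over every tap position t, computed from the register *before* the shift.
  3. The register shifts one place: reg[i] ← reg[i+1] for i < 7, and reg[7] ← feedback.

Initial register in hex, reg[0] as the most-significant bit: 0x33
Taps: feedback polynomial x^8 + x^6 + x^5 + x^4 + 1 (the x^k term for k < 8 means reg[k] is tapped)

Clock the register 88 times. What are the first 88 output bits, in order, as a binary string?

tick  register→output (feedback)
  0  00110011→0 (1)
  1  01100111→0 (0)
  2  11001110→1 (0)
  3  10011100→1 (1)
  4  00111001→0 (1)
  5  01110011→0 (1)
  6  11100111→1 (1)
  7  11001111→1 (0)
  8  10011110→1 (0)
  9  00111100→0 (0)
 10  01111000→0 (1)
 11  11110001→1 (1)
 12  11100011→1 (0)
 13  11000110→1 (1)
 14  10001101→1 (1)
 15  00011011→0 (0)
 16  00110110→0 (0)
 17  01101100→0 (0)
 18  11011000→1 (0)
 19  10110000→1 (1)
 20  01100001→0 (0)
 21  11000010→1 (0)
 22  10000100→1 (0)
 23  00001000→0 (1)
 24  00010001→0 (0)
 25  00100010→0 (1)
 26  01000101→0 (1)
 27  10001011→1 (1)
 28  00010111→0 (0)
 29  00101110→0 (1)
 30  01011101→0 (0)
 31  10111010→1 (1)
 32  01110101→0 (1)
 33  11101011→1 (1)
 34  11010111→1 (1)
 35  10101111→1 (0)
 36  01011110→0 (1)
 37  10111101→1 (1)
 38  01111011→0 (0)
 39  11110110→1 (1)
 40  11101101→1 (1)
 41  11011011→1 (1)
 42  10110111→1 (1)
 43  01101111→0 (1)
 44  11011111→1 (0)
 45  10111110→1 (0)
 46  01111100→0 (0)
 47  11111000→1 (0)
 48  11110000→1 (1)
 49  11100001→1 (1)
 50  11000011→1 (0)
 51  10000110→1 (1)
 52  00001101→0 (0)
 53  00011010→0 (0)
 54  00110100→0 (1)
 55  01101001→0 (1)
 56  11010011→1 (0)
 57  10100110→1 (1)
 58  01001101→0 (0)
 59  10011010→1 (1)
 60  00110101→0 (1)
 61  01101011→0 (0)
 62  11010110→1 (1)
 63  10101101→1 (1)
 64  01011011→0 (0)
 65  10110110→1 (1)
 66  01101101→0 (0)
 67  11011010→1 (1)
 68  10110101→1 (0)
 69  01101010→0 (0)
 70  11010100→1 (0)
 71  10101000→1 (0)
 72  01010000→0 (0)
 73  10100000→1 (1)
 74  01000001→0 (0)
 75  10000010→1 (0)
 76  00000100→0 (1)
 77  00001001→0 (1)
 78  00010011→0 (1)
 79  00100111→0 (0)
 80  01001110→0 (1)
 81  10011101→1 (1)
 82  00111011→0 (0)
 83  01110110→0 (0)
 84  11101100→1 (1)
 85  11011001→1 (0)
 86  10110010→1 (0)
 87  01100100→0 (1)

0011001110011110001101100001000101110101111011011111000011010011010110110101000001001110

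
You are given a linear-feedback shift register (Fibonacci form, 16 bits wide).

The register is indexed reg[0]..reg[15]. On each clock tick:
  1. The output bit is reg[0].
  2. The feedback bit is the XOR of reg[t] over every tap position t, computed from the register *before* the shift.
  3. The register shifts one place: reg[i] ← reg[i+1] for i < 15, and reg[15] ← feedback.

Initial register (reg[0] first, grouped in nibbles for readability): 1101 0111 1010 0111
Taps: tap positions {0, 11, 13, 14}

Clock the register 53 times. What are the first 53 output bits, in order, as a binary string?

11010111101001111110111010101100000011000101000010110

step | reg (before) | out | fb
   0 | 1101011110100111 | 1 | 1
   1 | 1010111101001111 | 1 | 1
   2 | 0101111010011111 | 0 | 1
   3 | 1011110100111111 | 1 | 0
   4 | 0111101001111110 | 0 | 1
   5 | 1111010011111101 | 1 | 1
   6 | 1110100111111011 | 1 | 1
   7 | 1101001111110111 | 1 | 0
   8 | 1010011111101110 | 1 | 1
   9 | 0100111111011101 | 0 | 0
  10 | 1001111110111010 | 1 | 1
  11 | 0011111101110101 | 0 | 0
  12 | 0111111011101010 | 0 | 1
  13 | 1111110111010101 | 1 | 1
  14 | 1111101110101011 | 1 | 0
  15 | 1111011101010110 | 1 | 0
  16 | 1110111010101100 | 1 | 0
  17 | 1101110101011000 | 1 | 0
  18 | 1011101010110000 | 1 | 0
  19 | 0111010101100000 | 0 | 0
  20 | 1110101011000000 | 1 | 1
  21 | 1101010110000001 | 1 | 1
  22 | 1010101100000011 | 1 | 0
  23 | 0101011000000110 | 0 | 0
  24 | 1010110000001100 | 1 | 0
  25 | 0101100000011000 | 0 | 1
  26 | 1011000000110001 | 1 | 0
  27 | 0110000001100010 | 0 | 1
  28 | 1100000011000101 | 1 | 0
  29 | 1000000110001010 | 1 | 0
  30 | 0000001100010100 | 0 | 0
  31 | 0000011000101000 | 0 | 0
  32 | 0000110001010000 | 0 | 1
  33 | 0001100010100001 | 0 | 0
  34 | 0011000101000010 | 0 | 1
  35 | 0110001010000101 | 0 | 1
  36 | 1100010100001011 | 1 | 0
  37 | 1000101000010110 | 1 | 0
  38 | 0001010000101100 | 0 | 1
  39 | 0010100001011001 | 0 | 1
  40 | 0101000010110011 | 0 | 0
  41 | 1010000101100110 | 1 | 1
  42 | 0100001011001101 | 0 | 1
  43 | 1000010110011011 | 1 | 1
  44 | 0000101100110111 | 0 | 1
  45 | 0001011001101111 | 0 | 0
  46 | 0010110011011110 | 0 | 1
  47 | 0101100110111101 | 0 | 0
  48 | 1011001101111010 | 1 | 1
  49 | 0110011011110101 | 0 | 0
  50 | 1100110111101010 | 1 | 0
  51 | 1001101111010100 | 1 | 1
  52 | 0011011110101001 | 0 | 0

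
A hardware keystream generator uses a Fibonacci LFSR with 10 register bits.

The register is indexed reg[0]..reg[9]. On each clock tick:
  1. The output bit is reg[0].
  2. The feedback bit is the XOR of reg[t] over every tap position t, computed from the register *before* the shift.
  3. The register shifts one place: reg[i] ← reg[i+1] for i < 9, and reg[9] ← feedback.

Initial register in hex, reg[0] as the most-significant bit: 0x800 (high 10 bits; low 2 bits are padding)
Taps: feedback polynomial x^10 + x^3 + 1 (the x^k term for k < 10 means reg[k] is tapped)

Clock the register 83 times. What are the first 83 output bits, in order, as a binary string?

tick  register→output (feedback)
  0  1000000000→1 (1)
  1  0000000001→0 (0)
  2  0000000010→0 (0)
  3  0000000100→0 (0)
  4  0000001000→0 (0)
  5  0000010000→0 (0)
  6  0000100000→0 (0)
  7  0001000000→0 (1)
  8  0010000001→0 (0)
  9  0100000010→0 (0)
 10  1000000100→1 (1)
 11  0000001001→0 (0)
 12  0000010010→0 (0)
 13  0000100100→0 (0)
 14  0001001000→0 (1)
 15  0010010001→0 (0)
 16  0100100010→0 (0)
 17  1001000100→1 (0)
 18  0010001000→0 (0)
 19  0100010000→0 (0)
 20  1000100000→1 (1)
 21  0001000001→0 (1)
 22  0010000011→0 (0)
 23  0100000110→0 (0)
 24  1000001100→1 (1)
 25  0000011001→0 (0)
 26  0000110010→0 (0)
 27  0001100100→0 (1)
 28  0011001001→0 (1)
 29  0110010011→0 (0)
 30  1100100110→1 (1)
 31  1001001101→1 (0)
 32  0010011010→0 (0)
 33  0100110100→0 (0)
 34  1001101000→1 (0)
 35  0011010000→0 (1)
 36  0110100001→0 (0)
 37  1101000010→1 (0)
 38  1010000100→1 (1)
 39  0100001001→0 (0)
 40  1000010010→1 (1)
 41  0000100101→0 (0)
 42  0001001010→0 (1)
 43  0010010101→0 (0)
 44  0100101010→0 (0)
 45  1001010100→1 (0)
 46  0010101000→0 (0)
 47  0101010000→0 (1)
 48  1010100001→1 (1)
 49  0101000011→0 (1)
 50  1010000111→1 (1)
 51  0100001111→0 (0)
 52  1000011110→1 (1)
 53  0000111101→0 (0)
 54  0001111010→0 (1)
 55  0011110101→0 (1)
 56  0111101011→0 (1)
 57  1111010111→1 (0)
 58  1110101110→1 (1)
 59  1101011101→1 (0)
 60  1010111010→1 (1)
 61  0101110101→0 (1)
 62  1011101011→1 (0)
 63  0111010110→0 (1)
 64  1110101101→1 (1)
 65  1101011011→1 (0)
 66  1010110110→1 (1)
 67  0101101101→0 (1)
 68  1011011011→1 (0)
 69  0110110110→0 (0)
 70  1101101100→1 (0)
 71  1011011000→1 (0)
 72  0110110000→0 (0)
 73  1101100000→1 (0)
 74  1011000000→1 (0)
 75  0110000000→0 (0)
 76  1100000000→1 (1)
 77  1000000001→1 (1)
 78  0000000011→0 (0)
 79  0000000110→0 (0)
 80  0000001100→0 (0)
 81  0000011000→0 (0)
 82  0000110000→0 (0)

10000000001000000100100010000011001001101000010010101000011110101110101101101100000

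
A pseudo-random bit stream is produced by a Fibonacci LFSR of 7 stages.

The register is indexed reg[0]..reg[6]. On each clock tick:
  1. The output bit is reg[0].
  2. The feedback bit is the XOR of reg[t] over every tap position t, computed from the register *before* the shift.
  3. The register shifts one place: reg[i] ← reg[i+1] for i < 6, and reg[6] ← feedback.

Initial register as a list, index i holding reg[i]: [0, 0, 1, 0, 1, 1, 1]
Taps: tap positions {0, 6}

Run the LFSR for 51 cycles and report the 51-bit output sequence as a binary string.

001011111001010111001101000100111100010100001100000

k : reg_k → out_k, fb_k
0: 0010111 → 0, fb=1
1: 0101111 → 0, fb=1
2: 1011111 → 1, fb=0
3: 0111110 → 0, fb=0
4: 1111100 → 1, fb=1
5: 1111001 → 1, fb=0
6: 1110010 → 1, fb=1
7: 1100101 → 1, fb=0
8: 1001010 → 1, fb=1
9: 0010101 → 0, fb=1
10: 0101011 → 0, fb=1
11: 1010111 → 1, fb=0
12: 0101110 → 0, fb=0
13: 1011100 → 1, fb=1
14: 0111001 → 0, fb=1
15: 1110011 → 1, fb=0
16: 1100110 → 1, fb=1
17: 1001101 → 1, fb=0
18: 0011010 → 0, fb=0
19: 0110100 → 0, fb=0
20: 1101000 → 1, fb=1
21: 1010001 → 1, fb=0
22: 0100010 → 0, fb=0
23: 1000100 → 1, fb=1
24: 0001001 → 0, fb=1
25: 0010011 → 0, fb=1
26: 0100111 → 0, fb=1
27: 1001111 → 1, fb=0
28: 0011110 → 0, fb=0
29: 0111100 → 0, fb=0
30: 1111000 → 1, fb=1
31: 1110001 → 1, fb=0
32: 1100010 → 1, fb=1
33: 1000101 → 1, fb=0
34: 0001010 → 0, fb=0
35: 0010100 → 0, fb=0
36: 0101000 → 0, fb=0
37: 1010000 → 1, fb=1
38: 0100001 → 0, fb=1
39: 1000011 → 1, fb=0
40: 0000110 → 0, fb=0
41: 0001100 → 0, fb=0
42: 0011000 → 0, fb=0
43: 0110000 → 0, fb=0
44: 1100000 → 1, fb=1
45: 1000001 → 1, fb=0
46: 0000010 → 0, fb=0
47: 0000100 → 0, fb=0
48: 0001000 → 0, fb=0
49: 0010000 → 0, fb=0
50: 0100000 → 0, fb=0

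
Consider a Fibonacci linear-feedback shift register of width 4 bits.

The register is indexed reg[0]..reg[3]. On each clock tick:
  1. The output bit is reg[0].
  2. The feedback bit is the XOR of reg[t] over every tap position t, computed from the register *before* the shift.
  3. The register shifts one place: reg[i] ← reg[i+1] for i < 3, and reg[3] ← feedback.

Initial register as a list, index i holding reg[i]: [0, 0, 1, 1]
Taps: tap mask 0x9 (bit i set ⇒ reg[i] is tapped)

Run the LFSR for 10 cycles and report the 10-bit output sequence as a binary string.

0011110101

k : reg_k → out_k, fb_k
0: 0011 → 0, fb=1
1: 0111 → 0, fb=1
2: 1111 → 1, fb=0
3: 1110 → 1, fb=1
4: 1101 → 1, fb=0
5: 1010 → 1, fb=1
6: 0101 → 0, fb=1
7: 1011 → 1, fb=0
8: 0110 → 0, fb=0
9: 1100 → 1, fb=1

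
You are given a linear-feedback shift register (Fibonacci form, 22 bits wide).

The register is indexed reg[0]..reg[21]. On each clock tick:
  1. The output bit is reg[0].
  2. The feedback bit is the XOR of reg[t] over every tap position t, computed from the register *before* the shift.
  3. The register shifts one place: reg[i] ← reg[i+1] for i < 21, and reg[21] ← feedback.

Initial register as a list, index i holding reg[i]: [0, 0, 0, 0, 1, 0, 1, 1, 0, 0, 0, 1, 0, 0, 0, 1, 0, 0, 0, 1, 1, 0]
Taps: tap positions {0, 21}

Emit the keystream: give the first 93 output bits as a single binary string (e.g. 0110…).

000010110001000100011000001101111000011110111111011010111110101101010110110010101100100110010

k : reg_k → out_k, fb_k
0: 0000101100010001000110 → 0, fb=0
1: 0001011000100010001100 → 0, fb=0
2: 0010110001000100011000 → 0, fb=0
3: 0101100010001000110000 → 0, fb=0
4: 1011000100010001100000 → 1, fb=1
5: 0110001000100011000001 → 0, fb=1
6: 1100010001000110000011 → 1, fb=0
7: 1000100010001100000110 → 1, fb=1
8: 0001000100011000001101 → 0, fb=1
9: 0010001000110000011011 → 0, fb=1
10: 0100010001100000110111 → 0, fb=1
11: 1000100011000001101111 → 1, fb=0
12: 0001000110000011011110 → 0, fb=0
13: 0010001100000110111100 → 0, fb=0
14: 0100011000001101111000 → 0, fb=0
15: 1000110000011011110000 → 1, fb=1
16: 0001100000110111100001 → 0, fb=1
17: 0011000001101111000011 → 0, fb=1
18: 0110000011011110000111 → 0, fb=1
19: 1100000110111100001111 → 1, fb=0
20: 1000001101111000011110 → 1, fb=1
21: 0000011011110000111101 → 0, fb=1
22: 0000110111100001111011 → 0, fb=1
23: 0001101111000011110111 → 0, fb=1
24: 0011011110000111101111 → 0, fb=1
25: 0110111100001111011111 → 0, fb=1
26: 1101111000011110111111 → 1, fb=0
27: 1011110000111101111110 → 1, fb=1
28: 0111100001111011111101 → 0, fb=1
29: 1111000011110111111011 → 1, fb=0
30: 1110000111101111110110 → 1, fb=1
31: 1100001111011111101101 → 1, fb=0
32: 1000011110111111011010 → 1, fb=1
33: 0000111101111110110101 → 0, fb=1
34: 0001111011111101101011 → 0, fb=1
35: 0011110111111011010111 → 0, fb=1
36: 0111101111110110101111 → 0, fb=1
37: 1111011111101101011111 → 1, fb=0
38: 1110111111011010111110 → 1, fb=1
39: 1101111110110101111101 → 1, fb=0
40: 1011111101101011111010 → 1, fb=1
41: 0111111011010111110101 → 0, fb=1
42: 1111110110101111101011 → 1, fb=0
43: 1111101101011111010110 → 1, fb=1
44: 1111011010111110101101 → 1, fb=0
45: 1110110101111101011010 → 1, fb=1
46: 1101101011111010110101 → 1, fb=0
47: 1011010111110101101010 → 1, fb=1
48: 0110101111101011010101 → 0, fb=1
49: 1101011111010110101011 → 1, fb=0
50: 1010111110101101010110 → 1, fb=1
51: 0101111101011010101101 → 0, fb=1
52: 1011111010110101011011 → 1, fb=0
53: 0111110101101010110110 → 0, fb=0
54: 1111101011010101101100 → 1, fb=1
55: 1111010110101011011001 → 1, fb=0
56: 1110101101010110110010 → 1, fb=1
57: 1101011010101101100101 → 1, fb=0
58: 1010110101011011001010 → 1, fb=1
59: 0101101010110110010101 → 0, fb=1
60: 1011010101101100101011 → 1, fb=0
61: 0110101011011001010110 → 0, fb=0
62: 1101010110110010101100 → 1, fb=1
63: 1010101101100101011001 → 1, fb=0
64: 0101011011001010110010 → 0, fb=0
65: 1010110110010101100100 → 1, fb=1
66: 0101101100101011001001 → 0, fb=1
67: 1011011001010110010011 → 1, fb=0
68: 0110110010101100100110 → 0, fb=0
69: 1101100101011001001100 → 1, fb=1
70: 1011001010110010011001 → 1, fb=0
71: 0110010101100100110010 → 0, fb=0
72: 1100101011001001100100 → 1, fb=1
73: 1001010110010011001001 → 1, fb=0
74: 0010101100100110010010 → 0, fb=0
75: 0101011001001100100100 → 0, fb=0
76: 1010110010011001001000 → 1, fb=1
77: 0101100100110010010001 → 0, fb=1
78: 1011001001100100100011 → 1, fb=0
79: 0110010011001001000110 → 0, fb=0
80: 1100100110010010001100 → 1, fb=1
81: 1001001100100100011001 → 1, fb=0
82: 0010011001001000110010 → 0, fb=0
83: 0100110010010001100100 → 0, fb=0
84: 1001100100100011001000 → 1, fb=1
85: 0011001001000110010001 → 0, fb=1
86: 0110010010001100100011 → 0, fb=1
87: 1100100100011001000111 → 1, fb=0
88: 1001001000110010001110 → 1, fb=1
89: 0010010001100100011101 → 0, fb=1
90: 0100100011001000111011 → 0, fb=1
91: 1001000110010001110111 → 1, fb=0
92: 0010001100100011101110 → 0, fb=0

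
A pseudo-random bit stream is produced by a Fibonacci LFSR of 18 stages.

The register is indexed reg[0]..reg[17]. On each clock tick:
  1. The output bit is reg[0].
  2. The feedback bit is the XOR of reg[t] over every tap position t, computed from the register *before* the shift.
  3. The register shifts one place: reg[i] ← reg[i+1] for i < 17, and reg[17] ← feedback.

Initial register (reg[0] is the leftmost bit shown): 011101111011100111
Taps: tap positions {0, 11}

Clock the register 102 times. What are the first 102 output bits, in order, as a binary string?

011101111011100111101110001100100001111110110011111000000010110010100001010010011011101100100100001001

step | reg (before) | out | fb
   0 | 011101111011100111 | 0 | 1
   1 | 111011110111001111 | 1 | 0
   2 | 110111101110011110 | 1 | 1
   3 | 101111011100111101 | 1 | 1
   4 | 011110111001111011 | 0 | 1
   5 | 111101110011110111 | 1 | 0
   6 | 111011100111101110 | 1 | 0
   7 | 110111001111011100 | 1 | 0
   8 | 101110011110111000 | 1 | 1
   9 | 011100111101110001 | 0 | 1
  10 | 111001111011100011 | 1 | 0
  11 | 110011110111000110 | 1 | 0
  12 | 100111101110001100 | 1 | 1
  13 | 001111011100011001 | 0 | 0
  14 | 011110111000110010 | 0 | 0
  15 | 111101110001100100 | 1 | 0
  16 | 111011100011001000 | 1 | 0
  17 | 110111000110010000 | 1 | 1
  18 | 101110001100100001 | 1 | 1
  19 | 011100011001000011 | 0 | 1
  20 | 111000110010000111 | 1 | 1
  21 | 110001100100001111 | 1 | 1
  22 | 100011001000011111 | 1 | 1
  23 | 000110010000111111 | 0 | 0
  24 | 001100100001111110 | 0 | 1
  25 | 011001000011111101 | 0 | 1
  26 | 110010000111111011 | 1 | 0
  27 | 100100001111110110 | 1 | 0
  28 | 001000011111101100 | 0 | 1
  29 | 010000111111011001 | 0 | 1
  30 | 100001111110110011 | 1 | 1
  31 | 000011111101100111 | 0 | 1
  32 | 000111111011001111 | 0 | 1
  33 | 001111110110011111 | 0 | 0
  34 | 011111101100111110 | 0 | 0
  35 | 111111011001111100 | 1 | 0
  36 | 111110110011111000 | 1 | 0
  37 | 111101100111110000 | 1 | 0
  38 | 111011001111100000 | 1 | 0
  39 | 110110011111000000 | 1 | 0
  40 | 101100111110000000 | 1 | 1
  41 | 011001111100000001 | 0 | 0
  42 | 110011111000000010 | 1 | 1
  43 | 100111110000000101 | 1 | 1
  44 | 001111100000001011 | 0 | 0
  45 | 011111000000010110 | 0 | 0
  46 | 111110000000101100 | 1 | 1
  47 | 111100000001011001 | 1 | 0
  48 | 111000000010110010 | 1 | 1
  49 | 110000000101100101 | 1 | 0
  50 | 100000001011001010 | 1 | 0
  51 | 000000010110010100 | 0 | 0
  52 | 000000101100101000 | 0 | 0
  53 | 000001011001010000 | 0 | 1
  54 | 000010110010100001 | 0 | 0
  55 | 000101100101000010 | 0 | 1
  56 | 001011001010000101 | 0 | 0
  57 | 010110010100001010 | 0 | 0
  58 | 101100101000010100 | 1 | 1
  59 | 011001010000101001 | 0 | 0
  60 | 110010100001010010 | 1 | 0
  61 | 100101000010100100 | 1 | 1
  62 | 001010000101001001 | 0 | 1
  63 | 010100001010010011 | 0 | 0
  64 | 101000010100100110 | 1 | 1
  65 | 010000101001001101 | 0 | 1
  66 | 100001010010011011 | 1 | 1
  67 | 000010100100110111 | 0 | 0
  68 | 000101001001101110 | 0 | 1
  69 | 001010010011011101 | 0 | 1
  70 | 010100100110111011 | 0 | 0
  71 | 101001001101110110 | 1 | 0
  72 | 010010011011101100 | 0 | 1
  73 | 100100110111011001 | 1 | 0
  74 | 001001101110110010 | 0 | 0
  75 | 010011011101100100 | 0 | 1
  76 | 100110111011001001 | 1 | 0
  77 | 001101110110010010 | 0 | 0
  78 | 011011101100100100 | 0 | 0
  79 | 110111011001001000 | 1 | 0
  80 | 101110110010010000 | 1 | 1
  81 | 011101100100100001 | 0 | 0
  82 | 111011001001000010 | 1 | 0
  83 | 110110010010000100 | 1 | 1
  84 | 101100100100001001 | 1 | 1
  85 | 011001001000010011 | 0 | 0
  86 | 110010010000100110 | 1 | 1
  87 | 100100100001001101 | 1 | 0
  88 | 001001000010011010 | 0 | 0
  89 | 010010000100110100 | 0 | 0
  90 | 100100001001101000 | 1 | 0
  91 | 001000010011010000 | 0 | 1
  92 | 010000100110100001 | 0 | 0
  93 | 100001001101000010 | 1 | 0
  94 | 000010011010000100 | 0 | 0
  95 | 000100110100001000 | 0 | 0
  96 | 001001101000010000 | 0 | 0
  97 | 010011010000100000 | 0 | 0
  98 | 100110100001000000 | 1 | 0
  99 | 001101000010000000 | 0 | 0
 100 | 011010000100000000 | 0 | 0
 101 | 110100001000000000 | 1 | 1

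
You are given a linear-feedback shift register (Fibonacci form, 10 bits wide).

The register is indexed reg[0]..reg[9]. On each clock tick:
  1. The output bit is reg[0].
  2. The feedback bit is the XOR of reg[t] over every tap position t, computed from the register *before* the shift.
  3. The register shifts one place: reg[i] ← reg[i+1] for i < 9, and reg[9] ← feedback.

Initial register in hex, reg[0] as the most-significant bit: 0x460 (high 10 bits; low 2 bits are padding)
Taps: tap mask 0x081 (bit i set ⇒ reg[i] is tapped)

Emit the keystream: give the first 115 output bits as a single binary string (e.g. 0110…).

k : reg_k → out_k, fb_k
0: 0100011000 → 0, fb=0
1: 1000110000 → 1, fb=1
2: 0001100001 → 0, fb=0
3: 0011000010 → 0, fb=0
4: 0110000100 → 0, fb=1
5: 1100001001 → 1, fb=1
6: 1000010011 → 1, fb=1
7: 0000100111 → 0, fb=1
8: 0001001111 → 0, fb=1
9: 0010011111 → 0, fb=1
10: 0100111111 → 0, fb=1
11: 1001111111 → 1, fb=0
12: 0011111110 → 0, fb=1
13: 0111111101 → 0, fb=1
14: 1111111011 → 1, fb=1
15: 1111110111 → 1, fb=0
16: 1111101110 → 1, fb=0
17: 1111011100 → 1, fb=0
18: 1110111000 → 1, fb=1
19: 1101110001 → 1, fb=1
20: 1011100011 → 1, fb=1
21: 0111000111 → 0, fb=1
22: 1110001111 → 1, fb=0
23: 1100011110 → 1, fb=0
24: 1000111100 → 1, fb=0
25: 0001111000 → 0, fb=0
26: 0011110000 → 0, fb=0
27: 0111100000 → 0, fb=0
28: 1111000000 → 1, fb=1
29: 1110000001 → 1, fb=1
30: 1100000011 → 1, fb=1
31: 1000000111 → 1, fb=0
32: 0000001110 → 0, fb=1
33: 0000011101 → 0, fb=1
34: 0000111011 → 0, fb=0
35: 0001110110 → 0, fb=1
36: 0011101101 → 0, fb=1
37: 0111011011 → 0, fb=0
38: 1110110110 → 1, fb=0
39: 1101101100 → 1, fb=0
40: 1011011000 → 1, fb=1
41: 0110110001 → 0, fb=0
42: 1101100010 → 1, fb=1
43: 1011000101 → 1, fb=0
44: 0110001010 → 0, fb=0
45: 1100010100 → 1, fb=0
46: 1000101000 → 1, fb=1
47: 0001010001 → 0, fb=0
48: 0010100010 → 0, fb=0
49: 0101000100 → 0, fb=1
50: 1010001001 → 1, fb=1
51: 0100010011 → 0, fb=0
52: 1000100110 → 1, fb=0
53: 0001001100 → 0, fb=1
54: 0010011001 → 0, fb=0
55: 0100110010 → 0, fb=0
56: 1001100100 → 1, fb=0
57: 0011001000 → 0, fb=0
58: 0110010000 → 0, fb=0
59: 1100100000 → 1, fb=1
60: 1001000001 → 1, fb=1
61: 0010000011 → 0, fb=0
62: 0100000110 → 0, fb=1
63: 1000001101 → 1, fb=0
64: 0000011010 → 0, fb=0
65: 0000110100 → 0, fb=1
66: 0001101001 → 0, fb=0
67: 0011010010 → 0, fb=0
68: 0110100100 → 0, fb=1
69: 1101001001 → 1, fb=1
70: 1010010011 → 1, fb=1
71: 0100100111 → 0, fb=1
72: 1001001111 → 1, fb=0
73: 0010011110 → 0, fb=1
74: 0100111101 → 0, fb=1
75: 1001111011 → 1, fb=1
76: 0011110111 → 0, fb=1
77: 0111101111 → 0, fb=1
78: 1111011111 → 1, fb=0
79: 1110111110 → 1, fb=0
80: 1101111100 → 1, fb=0
81: 1011111000 → 1, fb=1
82: 0111110001 → 0, fb=0
83: 1111100010 → 1, fb=1
84: 1111000101 → 1, fb=0
85: 1110001010 → 1, fb=1
86: 1100010101 → 1, fb=0
87: 1000101010 → 1, fb=1
88: 0001010101 → 0, fb=1
89: 0010101011 → 0, fb=0
90: 0101010110 → 0, fb=1
91: 1010101101 → 1, fb=0
92: 0101011010 → 0, fb=0
93: 1010110100 → 1, fb=0
94: 0101101000 → 0, fb=0
95: 1011010000 → 1, fb=1
96: 0110100001 → 0, fb=0
97: 1101000010 → 1, fb=1
98: 1010000101 → 1, fb=0
99: 0100001010 → 0, fb=0
100: 1000010100 → 1, fb=0
101: 0000101000 → 0, fb=0
102: 0001010000 → 0, fb=0
103: 0010100000 → 0, fb=0
104: 0101000000 → 0, fb=0
105: 1010000000 → 1, fb=1
106: 0100000001 → 0, fb=0
107: 1000000010 → 1, fb=1
108: 0000000101 → 0, fb=1
109: 0000001011 → 0, fb=0
110: 0000010110 → 0, fb=1
111: 0000101101 → 0, fb=1
112: 0001011011 → 0, fb=0
113: 0010110110 → 0, fb=1
114: 0101101101 → 0, fb=1

0100011000010011111110111000111100000011101101100010100010011001000001101001001111011111000101010110100001010000000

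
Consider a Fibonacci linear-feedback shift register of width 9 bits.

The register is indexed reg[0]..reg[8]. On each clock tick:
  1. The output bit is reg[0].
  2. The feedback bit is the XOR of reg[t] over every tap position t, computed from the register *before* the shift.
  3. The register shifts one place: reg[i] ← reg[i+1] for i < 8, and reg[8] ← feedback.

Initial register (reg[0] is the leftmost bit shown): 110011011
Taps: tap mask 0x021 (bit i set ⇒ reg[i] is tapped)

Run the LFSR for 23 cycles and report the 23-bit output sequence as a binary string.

11001101101111010000111

k : reg_k → out_k, fb_k
0: 110011011 → 1, fb=0
1: 100110110 → 1, fb=1
2: 001101101 → 0, fb=1
3: 011011011 → 0, fb=1
4: 110110111 → 1, fb=1
5: 101101111 → 1, fb=0
6: 011011110 → 0, fb=1
7: 110111101 → 1, fb=0
8: 101111010 → 1, fb=0
9: 011110100 → 0, fb=0
10: 111101000 → 1, fb=0
11: 111010000 → 1, fb=1
12: 110100001 → 1, fb=1
13: 101000011 → 1, fb=1
14: 010000111 → 0, fb=0
15: 100001110 → 1, fb=0
16: 000011100 → 0, fb=1
17: 000111001 → 0, fb=1
18: 001110011 → 0, fb=0
19: 011100110 → 0, fb=0
20: 111001100 → 1, fb=0
21: 110011000 → 1, fb=0
22: 100110000 → 1, fb=1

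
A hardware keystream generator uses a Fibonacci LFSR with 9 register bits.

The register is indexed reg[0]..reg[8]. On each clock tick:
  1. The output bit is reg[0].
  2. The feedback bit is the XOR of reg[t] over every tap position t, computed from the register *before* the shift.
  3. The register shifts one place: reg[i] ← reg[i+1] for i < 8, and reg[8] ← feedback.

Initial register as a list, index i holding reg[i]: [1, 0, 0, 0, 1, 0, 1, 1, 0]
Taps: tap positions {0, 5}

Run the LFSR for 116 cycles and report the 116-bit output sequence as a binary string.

10001011011100101001000001001100111010001111101111000001111111110000111101110000101100110110111101000011100110000100

k : reg_k → out_k, fb_k
0: 100010110 → 1, fb=1
1: 000101101 → 0, fb=1
2: 001011011 → 0, fb=1
3: 010110111 → 0, fb=0
4: 101101110 → 1, fb=0
5: 011011100 → 0, fb=1
6: 110111001 → 1, fb=0
7: 101110010 → 1, fb=1
8: 011100101 → 0, fb=0
9: 111001010 → 1, fb=0
10: 110010100 → 1, fb=1
11: 100101001 → 1, fb=0
12: 001010010 → 0, fb=0
13: 010100100 → 0, fb=0
14: 101001000 → 1, fb=0
15: 010010000 → 0, fb=0
16: 100100000 → 1, fb=1
17: 001000001 → 0, fb=0
18: 010000010 → 0, fb=0
19: 100000100 → 1, fb=1
20: 000001001 → 0, fb=1
21: 000010011 → 0, fb=0
22: 000100110 → 0, fb=0
23: 001001100 → 0, fb=1
24: 010011001 → 0, fb=1
25: 100110011 → 1, fb=1
26: 001100111 → 0, fb=0
27: 011001110 → 0, fb=1
28: 110011101 → 1, fb=0
29: 100111010 → 1, fb=0
30: 001110100 → 0, fb=0
31: 011101000 → 0, fb=1
32: 111010001 → 1, fb=1
33: 110100011 → 1, fb=1
34: 101000111 → 1, fb=1
35: 010001111 → 0, fb=1
36: 100011111 → 1, fb=0
37: 000111110 → 0, fb=1
38: 001111101 → 0, fb=1
39: 011111011 → 0, fb=1
40: 111110111 → 1, fb=1
41: 111101111 → 1, fb=0
42: 111011110 → 1, fb=0
43: 110111100 → 1, fb=0
44: 101111000 → 1, fb=0
45: 011110000 → 0, fb=0
46: 111100000 → 1, fb=1
47: 111000001 → 1, fb=1
48: 110000011 → 1, fb=1
49: 100000111 → 1, fb=1
50: 000001111 → 0, fb=1
51: 000011111 → 0, fb=1
52: 000111111 → 0, fb=1
53: 001111111 → 0, fb=1
54: 011111111 → 0, fb=1
55: 111111111 → 1, fb=0
56: 111111110 → 1, fb=0
57: 111111100 → 1, fb=0
58: 111111000 → 1, fb=0
59: 111110000 → 1, fb=1
60: 111100001 → 1, fb=1
61: 111000011 → 1, fb=1
62: 110000111 → 1, fb=1
63: 100001111 → 1, fb=0
64: 000011110 → 0, fb=1
65: 000111101 → 0, fb=1
66: 001111011 → 0, fb=1
67: 011110111 → 0, fb=0
68: 111101110 → 1, fb=0
69: 111011100 → 1, fb=0
70: 110111000 → 1, fb=0
71: 101110000 → 1, fb=1
72: 011100001 → 0, fb=0
73: 111000010 → 1, fb=1
74: 110000101 → 1, fb=1
75: 100001011 → 1, fb=0
76: 000010110 → 0, fb=0
77: 000101100 → 0, fb=1
78: 001011001 → 0, fb=1
79: 010110011 → 0, fb=0
80: 101100110 → 1, fb=1
81: 011001101 → 0, fb=1
82: 110011011 → 1, fb=0
83: 100110110 → 1, fb=1
84: 001101101 → 0, fb=1
85: 011011011 → 0, fb=1
86: 110110111 → 1, fb=1
87: 101101111 → 1, fb=0
88: 011011110 → 0, fb=1
89: 110111101 → 1, fb=0
90: 101111010 → 1, fb=0
91: 011110100 → 0, fb=0
92: 111101000 → 1, fb=0
93: 111010000 → 1, fb=1
94: 110100001 → 1, fb=1
95: 101000011 → 1, fb=1
96: 010000111 → 0, fb=0
97: 100001110 → 1, fb=0
98: 000011100 → 0, fb=1
99: 000111001 → 0, fb=1
100: 001110011 → 0, fb=0
101: 011100110 → 0, fb=0
102: 111001100 → 1, fb=0
103: 110011000 → 1, fb=0
104: 100110000 → 1, fb=1
105: 001100001 → 0, fb=0
106: 011000010 → 0, fb=0
107: 110000100 → 1, fb=1
108: 100001001 → 1, fb=0
109: 000010010 → 0, fb=0
110: 000100100 → 0, fb=0
111: 001001000 → 0, fb=1
112: 010010001 → 0, fb=0
113: 100100010 → 1, fb=1
114: 001000101 → 0, fb=0
115: 010001010 → 0, fb=1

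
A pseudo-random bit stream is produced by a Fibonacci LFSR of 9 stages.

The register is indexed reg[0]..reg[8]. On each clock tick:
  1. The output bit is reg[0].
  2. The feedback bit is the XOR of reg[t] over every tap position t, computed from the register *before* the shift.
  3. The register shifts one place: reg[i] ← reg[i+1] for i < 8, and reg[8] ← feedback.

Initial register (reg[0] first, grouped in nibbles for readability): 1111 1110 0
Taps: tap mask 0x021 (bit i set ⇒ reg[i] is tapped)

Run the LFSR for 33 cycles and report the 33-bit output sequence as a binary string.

step | reg (before) | out | fb
   0 | 111111100 | 1 | 0
   1 | 111111000 | 1 | 0
   2 | 111110000 | 1 | 1
   3 | 111100001 | 1 | 1
   4 | 111000011 | 1 | 1
   5 | 110000111 | 1 | 1
   6 | 100001111 | 1 | 0
   7 | 000011110 | 0 | 1
   8 | 000111101 | 0 | 1
   9 | 001111011 | 0 | 1
  10 | 011110111 | 0 | 0
  11 | 111101110 | 1 | 0
  12 | 111011100 | 1 | 0
  13 | 110111000 | 1 | 0
  14 | 101110000 | 1 | 1
  15 | 011100001 | 0 | 0
  16 | 111000010 | 1 | 1
  17 | 110000101 | 1 | 1
  18 | 100001011 | 1 | 0
  19 | 000010110 | 0 | 0
  20 | 000101100 | 0 | 1
  21 | 001011001 | 0 | 1
  22 | 010110011 | 0 | 0
  23 | 101100110 | 1 | 1
  24 | 011001101 | 0 | 1
  25 | 110011011 | 1 | 0
  26 | 100110110 | 1 | 1
  27 | 001101101 | 0 | 1
  28 | 011011011 | 0 | 1
  29 | 110110111 | 1 | 1
  30 | 101101111 | 1 | 0
  31 | 011011110 | 0 | 1
  32 | 110111101 | 1 | 0

111111100001111011100001011001101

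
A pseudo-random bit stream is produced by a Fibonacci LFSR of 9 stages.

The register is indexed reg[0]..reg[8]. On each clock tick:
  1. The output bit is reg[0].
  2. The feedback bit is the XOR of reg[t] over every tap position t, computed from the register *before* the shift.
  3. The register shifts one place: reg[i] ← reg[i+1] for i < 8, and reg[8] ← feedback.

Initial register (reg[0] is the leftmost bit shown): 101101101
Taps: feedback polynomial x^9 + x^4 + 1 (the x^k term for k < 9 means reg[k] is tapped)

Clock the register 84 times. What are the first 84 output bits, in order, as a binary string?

101101101110110000010110101111101010101000000101001010111100101110111000000111001110

step | reg (before) | out | fb
   0 | 101101101 | 1 | 1
   1 | 011011011 | 0 | 1
   2 | 110110111 | 1 | 0
   3 | 101101110 | 1 | 1
   4 | 011011101 | 0 | 1
   5 | 110111011 | 1 | 0
   6 | 101110110 | 1 | 0
   7 | 011101100 | 0 | 0
   8 | 111011000 | 1 | 0
   9 | 110110000 | 1 | 0
  10 | 101100000 | 1 | 1
  11 | 011000001 | 0 | 0
  12 | 110000010 | 1 | 1
  13 | 100000101 | 1 | 1
  14 | 000001011 | 0 | 0
  15 | 000010110 | 0 | 1
  16 | 000101101 | 0 | 0
  17 | 001011010 | 0 | 1
  18 | 010110101 | 0 | 1
  19 | 101101011 | 1 | 1
  20 | 011010111 | 0 | 1
  21 | 110101111 | 1 | 1
  22 | 101011111 | 1 | 0
  23 | 010111110 | 0 | 1
  24 | 101111101 | 1 | 0
  25 | 011111010 | 0 | 1
  26 | 111110101 | 1 | 0
  27 | 111101010 | 1 | 1
  28 | 111010101 | 1 | 0
  29 | 110101010 | 1 | 1
  30 | 101010101 | 1 | 0
  31 | 010101010 | 0 | 0
  32 | 101010100 | 1 | 0
  33 | 010101000 | 0 | 0
  34 | 101010000 | 1 | 0
  35 | 010100000 | 0 | 0
  36 | 101000000 | 1 | 1
  37 | 010000001 | 0 | 0
  38 | 100000010 | 1 | 1
  39 | 000000101 | 0 | 0
  40 | 000001010 | 0 | 0
  41 | 000010100 | 0 | 1
  42 | 000101001 | 0 | 0
  43 | 001010010 | 0 | 1
  44 | 010100101 | 0 | 0
  45 | 101001010 | 1 | 1
  46 | 010010101 | 0 | 1
  47 | 100101011 | 1 | 1
  48 | 001010111 | 0 | 1
  49 | 010101111 | 0 | 0
  50 | 101011110 | 1 | 0
  51 | 010111100 | 0 | 1
  52 | 101111001 | 1 | 0
  53 | 011110010 | 0 | 1
  54 | 111100101 | 1 | 1
  55 | 111001011 | 1 | 1
  56 | 110010111 | 1 | 0
  57 | 100101110 | 1 | 1
  58 | 001011101 | 0 | 1
  59 | 010111011 | 0 | 1
  60 | 101110111 | 1 | 0
  61 | 011101110 | 0 | 0
  62 | 111011100 | 1 | 0
  63 | 110111000 | 1 | 0
  64 | 101110000 | 1 | 0
  65 | 011100000 | 0 | 0
  66 | 111000000 | 1 | 1
  67 | 110000001 | 1 | 1
  68 | 100000011 | 1 | 1
  69 | 000000111 | 0 | 0
  70 | 000001110 | 0 | 0
  71 | 000011100 | 0 | 1
  72 | 000111001 | 0 | 1
  73 | 001110011 | 0 | 1
  74 | 011100111 | 0 | 0
  75 | 111001110 | 1 | 1
  76 | 110011101 | 1 | 0
  77 | 100111010 | 1 | 0
  78 | 001110100 | 0 | 1
  79 | 011101001 | 0 | 0
  80 | 111010010 | 1 | 0
  81 | 110100100 | 1 | 1
  82 | 101001001 | 1 | 1
  83 | 010010011 | 0 | 1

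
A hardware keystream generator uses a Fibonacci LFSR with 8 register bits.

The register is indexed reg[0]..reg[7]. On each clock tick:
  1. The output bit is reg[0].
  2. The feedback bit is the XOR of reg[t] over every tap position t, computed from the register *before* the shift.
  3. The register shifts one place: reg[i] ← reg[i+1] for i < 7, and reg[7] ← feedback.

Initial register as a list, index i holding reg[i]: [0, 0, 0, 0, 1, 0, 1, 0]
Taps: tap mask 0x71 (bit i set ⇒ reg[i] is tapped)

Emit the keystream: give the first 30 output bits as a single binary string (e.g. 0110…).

tick  register→output (feedback)
  0  00001010→0 (0)
  1  00010100→0 (1)
  2  00101001→0 (1)
  3  01010011→0 (1)
  4  10100111→1 (1)
  5  01001111→0 (1)
  6  10011111→1 (0)
  7  00111110→0 (1)
  8  01111101→0 (0)
  9  11111010→1 (1)
 10  11110101→1 (0)
 11  11101010→1 (1)
 12  11010101→1 (0)
 13  10101010→1 (1)
 14  01010101→0 (1)
 15  10101011→1 (1)
 16  01010111→0 (0)
 17  10101110→1 (0)
 18  01011100→0 (0)
 19  10111000→1 (0)
 20  01110000→0 (0)
 21  11100000→1 (1)
 22  11000001→1 (1)
 23  10000011→1 (0)
 24  00000110→0 (0)
 25  00001100→0 (0)
 26  00011000→0 (1)
 27  00110001→0 (0)
 28  01100010→0 (1)
 29  11000101→1 (0)

000010100111110101010111000001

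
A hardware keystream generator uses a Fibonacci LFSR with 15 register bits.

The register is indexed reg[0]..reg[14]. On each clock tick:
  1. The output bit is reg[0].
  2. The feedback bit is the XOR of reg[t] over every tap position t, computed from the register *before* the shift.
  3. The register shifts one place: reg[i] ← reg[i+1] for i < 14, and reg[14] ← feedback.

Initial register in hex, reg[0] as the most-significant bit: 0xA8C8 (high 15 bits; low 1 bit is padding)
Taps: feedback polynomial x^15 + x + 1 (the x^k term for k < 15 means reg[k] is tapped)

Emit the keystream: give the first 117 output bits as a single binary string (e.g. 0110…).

101010001100100111110010101101000010111110111000111000011001001001000101011011011001111101101101010000110110111110001

k : reg_k → out_k, fb_k
0: 101010001100100 → 1, fb=1
1: 010100011001001 → 0, fb=1
2: 101000110010011 → 1, fb=1
3: 010001100100111 → 0, fb=1
4: 100011001001111 → 1, fb=1
5: 000110010011111 → 0, fb=0
6: 001100100111110 → 0, fb=0
7: 011001001111100 → 0, fb=1
8: 110010011111001 → 1, fb=0
9: 100100111110010 → 1, fb=1
10: 001001111100101 → 0, fb=0
11: 010011111001010 → 0, fb=1
12: 100111110010101 → 1, fb=1
13: 001111100101011 → 0, fb=0
14: 011111001010110 → 0, fb=1
15: 111110010101101 → 1, fb=0
16: 111100101011010 → 1, fb=0
17: 111001010110100 → 1, fb=0
18: 110010101101000 → 1, fb=0
19: 100101011010000 → 1, fb=1
20: 001010110100001 → 0, fb=0
21: 010101101000010 → 0, fb=1
22: 101011010000101 → 1, fb=1
23: 010110100001011 → 0, fb=1
24: 101101000010111 → 1, fb=1
25: 011010000101111 → 0, fb=1
26: 110100001011111 → 1, fb=0
27: 101000010111110 → 1, fb=1
28: 010000101111101 → 0, fb=1
29: 100001011111011 → 1, fb=1
30: 000010111110111 → 0, fb=0
31: 000101111101110 → 0, fb=0
32: 001011111011100 → 0, fb=0
33: 010111110111000 → 0, fb=1
34: 101111101110001 → 1, fb=1
35: 011111011100011 → 0, fb=1
36: 111110111000111 → 1, fb=0
37: 111101110001110 → 1, fb=0
38: 111011100011100 → 1, fb=0
39: 110111000111000 → 1, fb=0
40: 101110001110000 → 1, fb=1
41: 011100011100001 → 0, fb=1
42: 111000111000011 → 1, fb=0
43: 110001110000110 → 1, fb=0
44: 100011100001100 → 1, fb=1
45: 000111000011001 → 0, fb=0
46: 001110000110010 → 0, fb=0
47: 011100001100100 → 0, fb=1
48: 111000011001001 → 1, fb=0
49: 110000110010010 → 1, fb=0
50: 100001100100100 → 1, fb=1
51: 000011001001001 → 0, fb=0
52: 000110010010010 → 0, fb=0
53: 001100100100100 → 0, fb=0
54: 011001001001000 → 0, fb=1
55: 110010010010001 → 1, fb=0
56: 100100100100010 → 1, fb=1
57: 001001001000101 → 0, fb=0
58: 010010010001010 → 0, fb=1
59: 100100100010101 → 1, fb=1
60: 001001000101011 → 0, fb=0
61: 010010001010110 → 0, fb=1
62: 100100010101101 → 1, fb=1
63: 001000101011011 → 0, fb=0
64: 010001010110110 → 0, fb=1
65: 100010101101101 → 1, fb=1
66: 000101011011011 → 0, fb=0
67: 001010110110110 → 0, fb=0
68: 010101101101100 → 0, fb=1
69: 101011011011001 → 1, fb=1
70: 010110110110011 → 0, fb=1
71: 101101101100111 → 1, fb=1
72: 011011011001111 → 0, fb=1
73: 110110110011111 → 1, fb=0
74: 101101100111110 → 1, fb=1
75: 011011001111101 → 0, fb=1
76: 110110011111011 → 1, fb=0
77: 101100111110110 → 1, fb=1
78: 011001111101101 → 0, fb=1
79: 110011111011011 → 1, fb=0
80: 100111110110110 → 1, fb=1
81: 001111101101101 → 0, fb=0
82: 011111011011010 → 0, fb=1
83: 111110110110101 → 1, fb=0
84: 111101101101010 → 1, fb=0
85: 111011011010100 → 1, fb=0
86: 110110110101000 → 1, fb=0
87: 101101101010000 → 1, fb=1
88: 011011010100001 → 0, fb=1
89: 110110101000011 → 1, fb=0
90: 101101010000110 → 1, fb=1
91: 011010100001101 → 0, fb=1
92: 110101000011011 → 1, fb=0
93: 101010000110110 → 1, fb=1
94: 010100001101101 → 0, fb=1
95: 101000011011011 → 1, fb=1
96: 010000110110111 → 0, fb=1
97: 100001101101111 → 1, fb=1
98: 000011011011111 → 0, fb=0
99: 000110110111110 → 0, fb=0
100: 001101101111100 → 0, fb=0
101: 011011011111000 → 0, fb=1
102: 110110111110001 → 1, fb=0
103: 101101111100010 → 1, fb=1
104: 011011111000101 → 0, fb=1
105: 110111110001011 → 1, fb=0
106: 101111100010110 → 1, fb=1
107: 011111000101101 → 0, fb=1
108: 111110001011011 → 1, fb=0
109: 111100010110110 → 1, fb=0
110: 111000101101100 → 1, fb=0
111: 110001011011000 → 1, fb=0
112: 100010110110000 → 1, fb=1
113: 000101101100001 → 0, fb=0
114: 001011011000010 → 0, fb=0
115: 010110110000100 → 0, fb=1
116: 101101100001001 → 1, fb=1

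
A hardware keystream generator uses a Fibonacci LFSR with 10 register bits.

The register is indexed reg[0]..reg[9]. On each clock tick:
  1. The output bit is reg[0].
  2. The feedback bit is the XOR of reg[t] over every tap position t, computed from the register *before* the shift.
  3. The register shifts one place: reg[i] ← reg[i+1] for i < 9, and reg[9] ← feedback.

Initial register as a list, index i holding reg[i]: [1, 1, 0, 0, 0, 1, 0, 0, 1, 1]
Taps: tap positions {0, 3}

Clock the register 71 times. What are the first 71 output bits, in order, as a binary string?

11000100111110001100111110101100101100100100100000000010000001001000100

tick  register→output (feedback)
  0  1100010011→1 (1)
  1  1000100111→1 (1)
  2  0001001111→0 (1)
  3  0010011111→0 (0)
  4  0100111110→0 (0)
  5  1001111100→1 (0)
  6  0011111000→0 (1)
  7  0111110001→0 (1)
  8  1111100011→1 (0)
  9  1111000110→1 (0)
 10  1110001100→1 (1)
 11  1100011001→1 (1)
 12  1000110011→1 (1)
 13  0001100111→0 (1)
 14  0011001111→0 (1)
 15  0110011111→0 (0)
 16  1100111110→1 (1)
 17  1001111101→1 (0)
 18  0011111010→0 (1)
 19  0111110101→0 (1)
 20  1111101011→1 (0)
 21  1111010110→1 (0)
 22  1110101100→1 (1)
 23  1101011001→1 (0)
 24  1010110010→1 (1)
 25  0101100101→0 (1)
 26  1011001011→1 (0)
 27  0110010110→0 (0)
 28  1100101100→1 (1)
 29  1001011001→1 (0)
 30  0010110010→0 (0)
 31  0101100100→0 (1)
 32  1011001001→1 (0)
 33  0110010010→0 (0)
 34  1100100100→1 (1)
 35  1001001001→1 (0)
 36  0010010010→0 (0)
 37  0100100100→0 (0)
 38  1001001000→1 (0)
 39  0010010000→0 (0)
 40  0100100000→0 (0)
 41  1001000000→1 (0)
 42  0010000000→0 (0)
 43  0100000000→0 (0)
 44  1000000000→1 (1)
 45  0000000001→0 (0)
 46  0000000010→0 (0)
 47  0000000100→0 (0)
 48  0000001000→0 (0)
 49  0000010000→0 (0)
 50  0000100000→0 (0)
 51  0001000000→0 (1)
 52  0010000001→0 (0)
 53  0100000010→0 (0)
 54  1000000100→1 (1)
 55  0000001001→0 (0)
 56  0000010010→0 (0)
 57  0000100100→0 (0)
 58  0001001000→0 (1)
 59  0010010001→0 (0)
 60  0100100010→0 (0)
 61  1001000100→1 (0)
 62  0010001000→0 (0)
 63  0100010000→0 (0)
 64  1000100000→1 (1)
 65  0001000001→0 (1)
 66  0010000011→0 (0)
 67  0100000110→0 (0)
 68  1000001100→1 (1)
 69  0000011001→0 (0)
 70  0000110010→0 (0)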